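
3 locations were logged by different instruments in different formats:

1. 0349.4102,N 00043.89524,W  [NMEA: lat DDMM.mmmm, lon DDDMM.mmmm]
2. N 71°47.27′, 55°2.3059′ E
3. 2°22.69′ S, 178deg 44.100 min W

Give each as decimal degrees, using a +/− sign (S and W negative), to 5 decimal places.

1. 3.82350, -0.73159
2. 71.78783, 55.03843
3. -2.37817, -178.73500

Point 1:
  Lat: split at 2 digits → 03° and 49.4102′; 3 + 49.4102/60 = 3.823503
  N ⇒ keep positive
  Lon: degrees = first 3 digits = 0, minutes = 43.89524; 0 + 43.89524/60 = 0.731587
  hemisphere W, so the sign is −
Point 2:
  φ: 47.27′ = 0.787833°; total 71.787833
  N ⇒ keep positive
  λ: 55 + 2.3059/60 = 55.038432
  E → positive
Point 3:
  φ: 2 + 22.69/60 = 2.378167
  hemisphere S, so the sign is −
  Longitude: 178 + 44.1/60 = 178.735000
  hemisphere W, so the sign is −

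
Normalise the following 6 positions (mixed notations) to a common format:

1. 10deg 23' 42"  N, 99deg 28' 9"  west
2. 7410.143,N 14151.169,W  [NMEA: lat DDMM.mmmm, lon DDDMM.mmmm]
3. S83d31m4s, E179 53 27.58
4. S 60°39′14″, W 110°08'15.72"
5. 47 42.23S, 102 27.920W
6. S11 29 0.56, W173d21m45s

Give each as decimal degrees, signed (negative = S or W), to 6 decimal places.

1. 10.395000, -99.469167
2. 74.169050, -141.852817
3. -83.517778, 179.890994
4. -60.653889, -110.137700
5. -47.703833, -102.465333
6. -11.483489, -173.362500

Point 1:
  Lat: 10 + 23/60 + 42/3600 = 10.3950000
  N → positive
  λ: 99° + 28/60 + 9/3600 = 99 + 0.466667 + 0.002500 = 99.4691667
  hemisphere W, so the sign is −
Point 2:
  Lat: degrees = first 2 digits = 74, minutes = 10.143; 74 + 10.143/60 = 74.1690500
  N ⇒ keep positive
  λ: split at 3 digits → 141° and 51.169′; 141 + 51.169/60 = 141.8528167
  W → negative
Point 3:
  φ: 83° + 31/60 + 4/3600 = 83 + 0.516667 + 0.001111 = 83.5177778
  S ⇒ negate
  λ: 179° + 53/60 + 27.58/3600 = 179 + 0.883333 + 0.007661 = 179.8909944
  E ⇒ keep positive
Point 4:
  Latitude: 60° + 39/60 + 14/3600 = 60 + 0.650000 + 0.003889 = 60.6538889
  hemisphere S, so the sign is −
  λ: 110° + 8/60 + 15.72/3600 = 110 + 0.133333 + 0.004367 = 110.1377000
  hemisphere W, so the sign is −
Point 5:
  φ: 47 + 42.23/60 = 47.7038333
  hemisphere S, so the sign is −
  Longitude: 27.92′ = 0.465333°; total 102.4653333
  W ⇒ negate
Point 6:
  Lat: 29′ + 0.56″ = 29.00933′; 11 + 29.00933/60 = 11.4834889
  S → negative
  Longitude: 173° + 21/60 + 45/3600 = 173 + 0.350000 + 0.012500 = 173.3625000
  hemisphere W, so the sign is −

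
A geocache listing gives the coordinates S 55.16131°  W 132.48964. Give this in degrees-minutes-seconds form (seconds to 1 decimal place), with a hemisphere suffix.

Latitude: 0.161310° → 9.67860′; 0.67860 × 60 = 40.716″
λ: 0.489640° → 29.37840′; 0.37840 × 60 = 22.704″

55°09′40.7″ S, 132°29′22.7″ W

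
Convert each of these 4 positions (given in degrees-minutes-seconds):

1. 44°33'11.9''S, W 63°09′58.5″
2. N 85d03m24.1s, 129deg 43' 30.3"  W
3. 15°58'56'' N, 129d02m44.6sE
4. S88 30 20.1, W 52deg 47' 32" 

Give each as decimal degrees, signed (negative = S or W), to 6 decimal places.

1. -44.553306, -63.166250
2. 85.056694, -129.725083
3. 15.982222, 129.045722
4. -88.505583, -52.792222

Point 1:
  Latitude: 44° + 33/60 + 11.9/3600 = 44 + 0.550000 + 0.003306 = 44.5533056
  S ⇒ negate
  Longitude: 63° + 9/60 + 58.5/3600 = 63 + 0.150000 + 0.016250 = 63.1662500
  W → negative
Point 2:
  Latitude: 85 + 3/60 + 24.1/3600 = 85.0566944
  N → positive
  Longitude: 43′ + 30.3″ = 43.50500′; 129 + 43.50500/60 = 129.7250833
  hemisphere W, so the sign is −
Point 3:
  Lat: 15° + 58/60 + 56/3600 = 15 + 0.966667 + 0.015556 = 15.9822222
  N → positive
  Longitude: 2′ + 44.6″ = 2.74333′; 129 + 2.74333/60 = 129.0457222
  E ⇒ keep positive
Point 4:
  φ: 88° + 30/60 + 20.1/3600 = 88 + 0.500000 + 0.005583 = 88.5055833
  S ⇒ negate
  λ: 52° + 47/60 + 32/3600 = 52 + 0.783333 + 0.008889 = 52.7922222
  W ⇒ negate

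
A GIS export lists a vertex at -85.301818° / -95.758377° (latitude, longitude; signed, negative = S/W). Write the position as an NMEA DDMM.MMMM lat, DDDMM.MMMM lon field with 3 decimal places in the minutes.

8518.109,S / 09545.503,W

Latitude is negative → S; |value| = 85.301818
Lat: fractional part 0.301818 → 18.10908 minutes
Longitude is negative → W; |value| = 95.758377
λ: 95° + 0.758377 × 60 = 95° 45.50262′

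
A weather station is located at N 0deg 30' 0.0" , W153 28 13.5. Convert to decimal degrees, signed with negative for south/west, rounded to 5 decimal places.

0.50000, -153.47042

φ: 0° + 30/60 + 0/3600 = 0 + 0.500000 + 0.000000 = 0.500000
N → positive
Lon: 153 + 28/60 + 13.5/3600 = 153.470417
hemisphere W, so the sign is −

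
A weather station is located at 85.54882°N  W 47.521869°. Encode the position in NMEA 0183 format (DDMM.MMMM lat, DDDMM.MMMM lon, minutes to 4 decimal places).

8532.9292,N / 04731.3121,W

φ: minutes = (85.548820 − 85) × 60 = 32.929200
Lon: fractional part 0.521869 → 31.312140 minutes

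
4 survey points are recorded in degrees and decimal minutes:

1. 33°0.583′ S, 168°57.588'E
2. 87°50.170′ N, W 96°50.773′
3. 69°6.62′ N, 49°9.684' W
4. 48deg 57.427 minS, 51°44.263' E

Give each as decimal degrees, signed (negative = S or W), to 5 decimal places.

Point 1:
  Lat: 33 + 0.583/60 = 33.009717
  S ⇒ negate
  Longitude: 168 + 57.588/60 = 168.959800
  E ⇒ keep positive
Point 2:
  Latitude: 87 + 50.17/60 = 87.836167
  N ⇒ keep positive
  λ: 50.773′ = 0.846217°; total 96.846217
  W → negative
Point 3:
  Lat: 69 + 6.62/60 = 69.110333
  N → positive
  Longitude: 9.684′ = 0.161400°; total 49.161400
  W → negative
Point 4:
  Latitude: 48 + 57.427/60 = 48.957117
  hemisphere S, so the sign is −
  λ: 44.263′ = 0.737717°; total 51.737717
  E ⇒ keep positive

1. -33.00972, 168.95980
2. 87.83617, -96.84622
3. 69.11033, -49.16140
4. -48.95712, 51.73772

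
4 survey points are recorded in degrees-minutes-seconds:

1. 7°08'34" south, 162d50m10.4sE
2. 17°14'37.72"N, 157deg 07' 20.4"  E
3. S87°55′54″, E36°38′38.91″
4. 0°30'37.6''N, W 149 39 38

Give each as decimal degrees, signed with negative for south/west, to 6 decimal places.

Point 1:
  Latitude: 8′ + 34″ = 8.56667′; 7 + 8.56667/60 = 7.1427778
  S → negative
  λ: 50′ + 10.4″ = 50.17333′; 162 + 50.17333/60 = 162.8362222
  E ⇒ keep positive
Point 2:
  φ: 17° + 14/60 + 37.72/3600 = 17 + 0.233333 + 0.010478 = 17.2438111
  N → positive
  Lon: 7′ + 20.4″ = 7.34000′; 157 + 7.34000/60 = 157.1223333
  E ⇒ keep positive
Point 3:
  φ: 87° + 55/60 + 54/3600 = 87 + 0.916667 + 0.015000 = 87.9316667
  S → negative
  Longitude: 36° + 38/60 + 38.91/3600 = 36 + 0.633333 + 0.010808 = 36.6441417
  E → positive
Point 4:
  φ: 30′ + 37.6″ = 30.62667′; 0 + 30.62667/60 = 0.5104444
  N → positive
  Lon: 149 + 39/60 + 38/3600 = 149.6605556
  W ⇒ negate

1. -7.142778, 162.836222
2. 17.243811, 157.122333
3. -87.931667, 36.644142
4. 0.510444, -149.660556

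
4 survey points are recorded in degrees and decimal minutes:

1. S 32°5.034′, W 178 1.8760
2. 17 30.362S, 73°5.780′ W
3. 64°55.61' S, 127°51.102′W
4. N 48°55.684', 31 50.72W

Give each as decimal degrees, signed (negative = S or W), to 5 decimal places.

1. -32.08390, -178.03127
2. -17.50603, -73.09633
3. -64.92683, -127.85170
4. 48.92807, -31.84533

Point 1:
  φ: 5.034′ = 0.083900°; total 32.083900
  hemisphere S, so the sign is −
  Lon: 178 + 1.876/60 = 178.031267
  W → negative
Point 2:
  Latitude: 30.362′ = 0.506033°; total 17.506033
  S → negative
  Lon: 5.78′ = 0.096333°; total 73.096333
  W → negative
Point 3:
  Lat: 64 + 55.61/60 = 64.926833
  S ⇒ negate
  Lon: 51.102′ = 0.851700°; total 127.851700
  W → negative
Point 4:
  Latitude: 48 + 55.684/60 = 48.928067
  N → positive
  Lon: 50.72′ = 0.845333°; total 31.845333
  W ⇒ negate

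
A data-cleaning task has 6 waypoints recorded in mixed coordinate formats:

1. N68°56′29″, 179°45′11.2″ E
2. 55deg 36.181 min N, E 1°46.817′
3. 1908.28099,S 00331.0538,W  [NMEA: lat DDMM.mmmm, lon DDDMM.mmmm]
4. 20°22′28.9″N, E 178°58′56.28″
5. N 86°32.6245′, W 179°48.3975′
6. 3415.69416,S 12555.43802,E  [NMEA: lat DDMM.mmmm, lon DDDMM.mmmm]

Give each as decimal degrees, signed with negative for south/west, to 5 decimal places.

1. 68.94139, 179.75311
2. 55.60302, 1.78028
3. -19.13802, -3.51756
4. 20.37469, 178.98230
5. 86.54374, -179.80663
6. -34.26157, 125.92397

Point 1:
  Latitude: 68 + 56/60 + 29/3600 = 68.941389
  N ⇒ keep positive
  Lon: 179 + 45/60 + 11.2/3600 = 179.753111
  E → positive
Point 2:
  Latitude: 55 + 36.181/60 = 55.603017
  N → positive
  Lon: 1 + 46.817/60 = 1.780283
  E ⇒ keep positive
Point 3:
  φ: degrees = first 2 digits = 19, minutes = 8.28099; 19 + 8.28099/60 = 19.138017
  hemisphere S, so the sign is −
  Lon: split at 3 digits → 003° and 31.0538′; 3 + 31.0538/60 = 3.517563
  hemisphere W, so the sign is −
Point 4:
  Lat: 20° + 22/60 + 28.9/3600 = 20 + 0.366667 + 0.008028 = 20.374694
  N ⇒ keep positive
  λ: 58′ + 56.28″ = 58.93800′; 178 + 58.93800/60 = 178.982300
  E ⇒ keep positive
Point 5:
  Latitude: 86 + 32.6245/60 = 86.543742
  N → positive
  λ: 48.3975′ = 0.806625°; total 179.806625
  W → negative
Point 6:
  Lat: degrees = first 2 digits = 34, minutes = 15.69416; 34 + 15.69416/60 = 34.261569
  S ⇒ negate
  Longitude: degrees = first 3 digits = 125, minutes = 55.43802; 125 + 55.43802/60 = 125.923967
  E → positive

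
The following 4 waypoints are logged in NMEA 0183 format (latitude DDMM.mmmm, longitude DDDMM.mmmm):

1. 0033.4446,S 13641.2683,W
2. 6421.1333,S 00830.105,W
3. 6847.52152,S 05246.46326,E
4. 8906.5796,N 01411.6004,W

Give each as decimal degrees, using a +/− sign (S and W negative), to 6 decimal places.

1. -0.557410, -136.687805
2. -64.352222, -8.501750
3. -68.792025, 52.774388
4. 89.109660, -14.193340

Point 1:
  Lat: degrees = first 2 digits = 0, minutes = 33.4446; 0 + 33.4446/60 = 0.5574100
  S ⇒ negate
  Lon: split at 3 digits → 136° and 41.2683′; 136 + 41.2683/60 = 136.6878050
  W ⇒ negate
Point 2:
  Latitude: split at 2 digits → 64° and 21.1333′; 64 + 21.1333/60 = 64.3522217
  S ⇒ negate
  Longitude: degrees = first 3 digits = 8, minutes = 30.105; 8 + 30.105/60 = 8.5017500
  W → negative
Point 3:
  Latitude: split at 2 digits → 68° and 47.52152′; 68 + 47.52152/60 = 68.7920253
  S → negative
  Lon: degrees = first 3 digits = 52, minutes = 46.46326; 52 + 46.46326/60 = 52.7743877
  E ⇒ keep positive
Point 4:
  φ: degrees = first 2 digits = 89, minutes = 6.5796; 89 + 6.5796/60 = 89.1096600
  N → positive
  λ: degrees = first 3 digits = 14, minutes = 11.6004; 14 + 11.6004/60 = 14.1933400
  W ⇒ negate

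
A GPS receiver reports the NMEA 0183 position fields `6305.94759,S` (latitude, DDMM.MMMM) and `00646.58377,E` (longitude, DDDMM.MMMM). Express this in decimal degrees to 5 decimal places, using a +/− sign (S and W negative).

-63.09913, 6.77640

Lat: degrees = first 2 digits = 63, minutes = 5.94759; 63 + 5.94759/60 = 63.099127
S ⇒ negate
Lon: degrees = first 3 digits = 6, minutes = 46.58377; 6 + 46.58377/60 = 6.776396
E ⇒ keep positive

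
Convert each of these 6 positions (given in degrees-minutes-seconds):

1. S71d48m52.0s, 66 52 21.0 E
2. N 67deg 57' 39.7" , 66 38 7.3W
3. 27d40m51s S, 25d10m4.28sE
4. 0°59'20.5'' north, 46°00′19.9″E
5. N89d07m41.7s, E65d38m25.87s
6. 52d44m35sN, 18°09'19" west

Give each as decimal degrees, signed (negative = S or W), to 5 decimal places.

Point 1:
  Lat: 71 + 48/60 + 52/3600 = 71.814444
  S → negative
  Longitude: 66 + 52/60 + 21/3600 = 66.872500
  E ⇒ keep positive
Point 2:
  Latitude: 67 + 57/60 + 39.7/3600 = 67.961028
  N → positive
  λ: 66 + 38/60 + 7.3/3600 = 66.635361
  W ⇒ negate
Point 3:
  Latitude: 27 + 40/60 + 51/3600 = 27.680833
  S ⇒ negate
  Longitude: 25° + 10/60 + 4.28/3600 = 25 + 0.166667 + 0.001189 = 25.167856
  E → positive
Point 4:
  Latitude: 59′ + 20.5″ = 59.34167′; 0 + 59.34167/60 = 0.989028
  N ⇒ keep positive
  λ: 46° + 0/60 + 19.9/3600 = 46 + 0.000000 + 0.005528 = 46.005528
  E ⇒ keep positive
Point 5:
  Lat: 89 + 7/60 + 41.7/3600 = 89.128250
  N → positive
  λ: 65° + 38/60 + 25.87/3600 = 65 + 0.633333 + 0.007186 = 65.640519
  E ⇒ keep positive
Point 6:
  Lat: 44′ + 35″ = 44.58333′; 52 + 44.58333/60 = 52.743056
  N ⇒ keep positive
  Lon: 18° + 9/60 + 19/3600 = 18 + 0.150000 + 0.005278 = 18.155278
  W → negative

1. -71.81444, 66.87250
2. 67.96103, -66.63536
3. -27.68083, 25.16786
4. 0.98903, 46.00553
5. 89.12825, 65.64052
6. 52.74306, -18.15528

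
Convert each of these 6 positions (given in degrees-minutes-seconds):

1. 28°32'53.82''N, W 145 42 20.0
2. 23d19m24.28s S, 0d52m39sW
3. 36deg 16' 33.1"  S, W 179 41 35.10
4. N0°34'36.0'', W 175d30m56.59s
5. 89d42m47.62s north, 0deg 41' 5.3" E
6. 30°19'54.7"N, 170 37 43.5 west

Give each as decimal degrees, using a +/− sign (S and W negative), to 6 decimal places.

Point 1:
  Lat: 32′ + 53.82″ = 32.89700′; 28 + 32.89700/60 = 28.5482833
  N ⇒ keep positive
  Lon: 145° + 42/60 + 20/3600 = 145 + 0.700000 + 0.005556 = 145.7055556
  W → negative
Point 2:
  Lat: 23° + 19/60 + 24.28/3600 = 23 + 0.316667 + 0.006744 = 23.3234111
  S ⇒ negate
  Longitude: 52′ + 39″ = 52.65000′; 0 + 52.65000/60 = 0.8775000
  W → negative
Point 3:
  φ: 16′ + 33.1″ = 16.55167′; 36 + 16.55167/60 = 36.2758611
  S → negative
  λ: 179° + 41/60 + 35.1/3600 = 179 + 0.683333 + 0.009750 = 179.6930833
  W → negative
Point 4:
  Lat: 0° + 34/60 + 36/3600 = 0 + 0.566667 + 0.010000 = 0.5766667
  N → positive
  Longitude: 30′ + 56.59″ = 30.94317′; 175 + 30.94317/60 = 175.5157194
  W → negative
Point 5:
  Latitude: 89° + 42/60 + 47.62/3600 = 89 + 0.700000 + 0.013228 = 89.7132278
  N → positive
  Longitude: 0° + 41/60 + 5.3/3600 = 0 + 0.683333 + 0.001472 = 0.6848056
  E ⇒ keep positive
Point 6:
  Latitude: 30 + 19/60 + 54.7/3600 = 30.3318611
  N → positive
  Lon: 170° + 37/60 + 43.5/3600 = 170 + 0.616667 + 0.012083 = 170.6287500
  W ⇒ negate

1. 28.548283, -145.705556
2. -23.323411, -0.877500
3. -36.275861, -179.693083
4. 0.576667, -175.515719
5. 89.713228, 0.684806
6. 30.331861, -170.628750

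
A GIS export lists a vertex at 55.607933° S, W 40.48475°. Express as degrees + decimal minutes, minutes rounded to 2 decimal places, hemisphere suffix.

55° 36.48′ S, 40° 29.09′ W

φ: 55° + 0.607933 × 60 = 55° 36.4760′
Lon: minutes = (40.484750 − 40) × 60 = 29.0850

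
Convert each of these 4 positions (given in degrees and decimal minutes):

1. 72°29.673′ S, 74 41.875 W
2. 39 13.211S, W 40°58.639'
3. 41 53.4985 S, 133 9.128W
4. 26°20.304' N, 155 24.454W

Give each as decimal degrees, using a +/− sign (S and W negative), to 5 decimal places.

1. -72.49455, -74.69792
2. -39.22018, -40.97732
3. -41.89164, -133.15213
4. 26.33840, -155.40757

Point 1:
  φ: 29.673′ = 0.494550°; total 72.494550
  S → negative
  λ: 41.875′ = 0.697917°; total 74.697917
  W → negative
Point 2:
  φ: 39 + 13.211/60 = 39.220183
  hemisphere S, so the sign is −
  λ: 40 + 58.639/60 = 40.977317
  W ⇒ negate
Point 3:
  φ: 53.4985′ = 0.891642°; total 41.891642
  S ⇒ negate
  λ: 9.128′ = 0.152133°; total 133.152133
  hemisphere W, so the sign is −
Point 4:
  Latitude: 26 + 20.304/60 = 26.338400
  N → positive
  Longitude: 155 + 24.454/60 = 155.407567
  W ⇒ negate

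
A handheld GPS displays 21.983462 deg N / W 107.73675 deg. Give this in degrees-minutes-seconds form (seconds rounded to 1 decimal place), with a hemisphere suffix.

φ: 0.983462 × 60 = 59.00772′ → 59′, remainder × 60 = 0.463″
Lon: whole degrees 107; 44.20500′ → 44′ and 12.300″

21°59′0.5″ N, 107°44′12.3″ W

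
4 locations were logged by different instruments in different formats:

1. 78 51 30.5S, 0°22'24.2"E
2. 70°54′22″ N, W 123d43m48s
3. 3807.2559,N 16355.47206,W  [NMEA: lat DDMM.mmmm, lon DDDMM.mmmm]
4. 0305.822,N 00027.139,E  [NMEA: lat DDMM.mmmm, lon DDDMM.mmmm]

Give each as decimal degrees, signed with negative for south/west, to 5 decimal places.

1. -78.85847, 0.37339
2. 70.90611, -123.73000
3. 38.12093, -163.92453
4. 3.09703, 0.45232

Point 1:
  φ: 51′ + 30.5″ = 51.50833′; 78 + 51.50833/60 = 78.858472
  hemisphere S, so the sign is −
  λ: 0 + 22/60 + 24.2/3600 = 0.373389
  E ⇒ keep positive
Point 2:
  φ: 54′ + 22″ = 54.36667′; 70 + 54.36667/60 = 70.906111
  N ⇒ keep positive
  Longitude: 123° + 43/60 + 48/3600 = 123 + 0.716667 + 0.013333 = 123.730000
  hemisphere W, so the sign is −
Point 3:
  Latitude: split at 2 digits → 38° and 7.2559′; 38 + 7.2559/60 = 38.120932
  N ⇒ keep positive
  Lon: degrees = first 3 digits = 163, minutes = 55.47206; 163 + 55.47206/60 = 163.924534
  W ⇒ negate
Point 4:
  Lat: degrees = first 2 digits = 3, minutes = 5.822; 3 + 5.822/60 = 3.097033
  N ⇒ keep positive
  λ: degrees = first 3 digits = 0, minutes = 27.139; 0 + 27.139/60 = 0.452317
  E ⇒ keep positive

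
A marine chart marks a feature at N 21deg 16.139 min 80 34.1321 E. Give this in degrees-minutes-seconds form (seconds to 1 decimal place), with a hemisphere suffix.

21°16′8.3″ N, 80°34′7.9″ E

Latitude: fractional minutes 0.13900 × 60 = 8.340″
λ: 34.13210′ → 34′ and 0.13210 × 60 = 7.926″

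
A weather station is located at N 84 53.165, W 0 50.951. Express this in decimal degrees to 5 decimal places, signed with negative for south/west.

84.88608, -0.84918

Lat: 53.165′ = 0.886083°; total 84.886083
N ⇒ keep positive
Lon: 50.951′ = 0.849183°; total 0.849183
W → negative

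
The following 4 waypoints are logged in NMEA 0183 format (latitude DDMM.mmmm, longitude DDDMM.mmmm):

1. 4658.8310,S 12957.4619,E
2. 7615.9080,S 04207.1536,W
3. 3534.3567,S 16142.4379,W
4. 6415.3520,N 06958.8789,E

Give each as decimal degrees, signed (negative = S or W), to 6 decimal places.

Point 1:
  Lat: degrees = first 2 digits = 46, minutes = 58.831; 46 + 58.831/60 = 46.9805167
  hemisphere S, so the sign is −
  Longitude: split at 3 digits → 129° and 57.4619′; 129 + 57.4619/60 = 129.9576983
  E ⇒ keep positive
Point 2:
  Lat: split at 2 digits → 76° and 15.908′; 76 + 15.908/60 = 76.2651333
  S ⇒ negate
  Lon: split at 3 digits → 042° and 7.1536′; 42 + 7.1536/60 = 42.1192267
  W → negative
Point 3:
  φ: split at 2 digits → 35° and 34.3567′; 35 + 34.3567/60 = 35.5726117
  hemisphere S, so the sign is −
  Longitude: split at 3 digits → 161° and 42.4379′; 161 + 42.4379/60 = 161.7072983
  W → negative
Point 4:
  φ: split at 2 digits → 64° and 15.352′; 64 + 15.352/60 = 64.2558667
  N → positive
  Longitude: split at 3 digits → 069° and 58.8789′; 69 + 58.8789/60 = 69.9813150
  E ⇒ keep positive

1. -46.980517, 129.957698
2. -76.265133, -42.119227
3. -35.572612, -161.707298
4. 64.255867, 69.981315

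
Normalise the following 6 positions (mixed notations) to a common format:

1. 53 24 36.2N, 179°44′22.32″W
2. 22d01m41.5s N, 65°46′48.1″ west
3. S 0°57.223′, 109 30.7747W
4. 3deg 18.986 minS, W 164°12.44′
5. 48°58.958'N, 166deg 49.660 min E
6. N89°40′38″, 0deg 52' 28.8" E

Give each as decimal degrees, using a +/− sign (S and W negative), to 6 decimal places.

1. 53.410056, -179.739533
2. 22.028194, -65.780028
3. -0.953717, -109.512912
4. -3.316433, -164.207333
5. 48.982633, 166.827667
6. 89.677222, 0.874667

Point 1:
  Latitude: 53° + 24/60 + 36.2/3600 = 53 + 0.400000 + 0.010056 = 53.4100556
  N → positive
  λ: 44′ + 22.32″ = 44.37200′; 179 + 44.37200/60 = 179.7395333
  W → negative
Point 2:
  Latitude: 22 + 1/60 + 41.5/3600 = 22.0281944
  N ⇒ keep positive
  Longitude: 65 + 46/60 + 48.1/3600 = 65.7800278
  W ⇒ negate
Point 3:
  Lat: 0 + 57.223/60 = 0.9537167
  S ⇒ negate
  Lon: 30.7747′ = 0.512912°; total 109.5129117
  W ⇒ negate
Point 4:
  Lat: 18.986′ = 0.316433°; total 3.3164333
  S → negative
  λ: 164 + 12.44/60 = 164.2073333
  W ⇒ negate
Point 5:
  Latitude: 58.958′ = 0.982633°; total 48.9826333
  N → positive
  Lon: 49.66′ = 0.827667°; total 166.8276667
  E → positive
Point 6:
  Latitude: 40′ + 38″ = 40.63333′; 89 + 40.63333/60 = 89.6772222
  N ⇒ keep positive
  λ: 0 + 52/60 + 28.8/3600 = 0.8746667
  E ⇒ keep positive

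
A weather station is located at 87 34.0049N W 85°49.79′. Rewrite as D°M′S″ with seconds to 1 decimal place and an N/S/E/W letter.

Latitude: fractional minutes 0.00490 × 60 = 0.294″
λ: fractional minutes 0.79000 × 60 = 47.400″

87°34′0.3″ N, 85°49′47.4″ W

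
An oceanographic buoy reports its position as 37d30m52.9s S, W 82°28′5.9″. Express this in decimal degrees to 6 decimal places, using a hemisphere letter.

37.514694° S, 82.468306° W

φ: 37° + 30/60 + 52.9/3600 = 37 + 0.500000 + 0.014694 = 37.5146944
Lon: 82° + 28/60 + 5.9/3600 = 82 + 0.466667 + 0.001639 = 82.4683056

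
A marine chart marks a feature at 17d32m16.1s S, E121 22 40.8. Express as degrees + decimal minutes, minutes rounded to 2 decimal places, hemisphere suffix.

Lat: seconds/60 = 0.26833; minutes = 32 + 0.26833 = 32.2683
λ: seconds/60 = 0.68000; minutes = 22 + 0.68000 = 22.6800

17° 32.27′ S, 121° 22.68′ E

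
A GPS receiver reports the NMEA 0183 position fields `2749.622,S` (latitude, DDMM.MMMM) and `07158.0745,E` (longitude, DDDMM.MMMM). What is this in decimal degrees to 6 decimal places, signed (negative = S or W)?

Lat: split at 2 digits → 27° and 49.622′; 27 + 49.622/60 = 27.8270333
S ⇒ negate
λ: split at 3 digits → 071° and 58.0745′; 71 + 58.0745/60 = 71.9679083
E ⇒ keep positive

-27.827033, 71.967908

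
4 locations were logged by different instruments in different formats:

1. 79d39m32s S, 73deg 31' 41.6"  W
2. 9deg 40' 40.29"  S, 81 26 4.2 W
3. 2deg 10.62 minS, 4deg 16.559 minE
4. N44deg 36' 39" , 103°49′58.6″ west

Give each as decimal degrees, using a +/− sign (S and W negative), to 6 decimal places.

1. -79.658889, -73.528222
2. -9.677858, -81.434500
3. -2.177000, 4.275983
4. 44.610833, -103.832944

Point 1:
  Lat: 39′ + 32″ = 39.53333′; 79 + 39.53333/60 = 79.6588889
  hemisphere S, so the sign is −
  Lon: 31′ + 41.6″ = 31.69333′; 73 + 31.69333/60 = 73.5282222
  W → negative
Point 2:
  Latitude: 9 + 40/60 + 40.29/3600 = 9.6778583
  S ⇒ negate
  Longitude: 81 + 26/60 + 4.2/3600 = 81.4345000
  W → negative
Point 3:
  φ: 2 + 10.62/60 = 2.1770000
  S → negative
  λ: 4 + 16.559/60 = 4.2759833
  E → positive
Point 4:
  φ: 44 + 36/60 + 39/3600 = 44.6108333
  N → positive
  Longitude: 49′ + 58.6″ = 49.97667′; 103 + 49.97667/60 = 103.8329444
  hemisphere W, so the sign is −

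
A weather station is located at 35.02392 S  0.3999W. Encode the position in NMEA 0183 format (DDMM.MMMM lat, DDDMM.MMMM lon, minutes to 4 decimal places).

3501.4352,S / 00023.9940,W

φ: fractional part 0.023920 → 1.435200 minutes
Longitude: minutes = (0.399900 − 0) × 60 = 23.994000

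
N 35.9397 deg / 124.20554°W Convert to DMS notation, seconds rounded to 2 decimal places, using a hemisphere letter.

35°56′22.92″ N, 124°12′19.94″ W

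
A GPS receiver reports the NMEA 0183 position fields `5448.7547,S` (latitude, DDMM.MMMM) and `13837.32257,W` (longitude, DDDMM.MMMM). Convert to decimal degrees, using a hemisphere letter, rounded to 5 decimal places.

54.81258° S, 138.62204° W

Latitude: split at 2 digits → 54° and 48.7547′; 54 + 48.7547/60 = 54.812578
Longitude: split at 3 digits → 138° and 37.32257′; 138 + 37.32257/60 = 138.622043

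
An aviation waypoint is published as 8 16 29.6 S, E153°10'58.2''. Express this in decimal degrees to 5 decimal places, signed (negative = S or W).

-8.27489, 153.18283

Latitude: 8° + 16/60 + 29.6/3600 = 8 + 0.266667 + 0.008222 = 8.274889
hemisphere S, so the sign is −
Lon: 153° + 10/60 + 58.2/3600 = 153 + 0.166667 + 0.016167 = 153.182833
E → positive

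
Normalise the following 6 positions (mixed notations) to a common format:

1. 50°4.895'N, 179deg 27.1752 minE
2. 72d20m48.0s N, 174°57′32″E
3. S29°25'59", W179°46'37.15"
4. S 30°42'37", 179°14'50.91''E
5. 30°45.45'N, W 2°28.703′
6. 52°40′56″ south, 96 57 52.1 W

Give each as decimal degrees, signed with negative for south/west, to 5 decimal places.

1. 50.08158, 179.45292
2. 72.34667, 174.95889
3. -29.43306, -179.77699
4. -30.71028, 179.24748
5. 30.75750, -2.47838
6. -52.68222, -96.96447

Point 1:
  Lat: 50 + 4.895/60 = 50.081583
  N ⇒ keep positive
  λ: 179 + 27.1752/60 = 179.452920
  E → positive
Point 2:
  Lat: 72 + 20/60 + 48/3600 = 72.346667
  N ⇒ keep positive
  Lon: 174° + 57/60 + 32/3600 = 174 + 0.950000 + 0.008889 = 174.958889
  E → positive
Point 3:
  φ: 29 + 25/60 + 59/3600 = 29.433056
  S ⇒ negate
  Lon: 179 + 46/60 + 37.15/3600 = 179.776986
  hemisphere W, so the sign is −
Point 4:
  Latitude: 30 + 42/60 + 37/3600 = 30.710278
  S ⇒ negate
  Lon: 179° + 14/60 + 50.91/3600 = 179 + 0.233333 + 0.014142 = 179.247475
  E ⇒ keep positive
Point 5:
  φ: 45.45′ = 0.757500°; total 30.757500
  N → positive
  λ: 28.703′ = 0.478383°; total 2.478383
  hemisphere W, so the sign is −
Point 6:
  φ: 52 + 40/60 + 56/3600 = 52.682222
  hemisphere S, so the sign is −
  Lon: 96° + 57/60 + 52.1/3600 = 96 + 0.950000 + 0.014472 = 96.964472
  hemisphere W, so the sign is −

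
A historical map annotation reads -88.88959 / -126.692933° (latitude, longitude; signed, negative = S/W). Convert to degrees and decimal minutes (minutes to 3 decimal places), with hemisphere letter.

Latitude is negative → S; |value| = 88.889590
φ: 88° + 0.889590 × 60 = 88° 53.37540′
Longitude is negative → W; |value| = 126.692933
Longitude: minutes = (126.692933 − 126) × 60 = 41.57598

88° 53.375′ S, 126° 41.576′ W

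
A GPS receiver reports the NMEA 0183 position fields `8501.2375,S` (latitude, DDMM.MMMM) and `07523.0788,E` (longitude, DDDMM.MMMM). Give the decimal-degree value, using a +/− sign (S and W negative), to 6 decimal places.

-85.020625, 75.384647

Lat: degrees = first 2 digits = 85, minutes = 1.2375; 85 + 1.2375/60 = 85.0206250
S ⇒ negate
λ: split at 3 digits → 075° and 23.0788′; 75 + 23.0788/60 = 75.3846467
E → positive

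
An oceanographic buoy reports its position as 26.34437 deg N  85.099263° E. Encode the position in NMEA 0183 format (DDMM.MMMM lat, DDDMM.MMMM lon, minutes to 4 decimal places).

2620.6622,N / 08505.9558,E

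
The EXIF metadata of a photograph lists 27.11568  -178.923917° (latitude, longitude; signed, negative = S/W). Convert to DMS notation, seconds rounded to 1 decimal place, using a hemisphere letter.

27°06′56.4″ N, 178°55′26.1″ W

φ: 0.115680° → 6.94080′; 0.94080 × 60 = 56.448″
Longitude is negative → W; |value| = 178.923917
λ: 0.923917° → 55.43502′; 0.43502 × 60 = 26.101″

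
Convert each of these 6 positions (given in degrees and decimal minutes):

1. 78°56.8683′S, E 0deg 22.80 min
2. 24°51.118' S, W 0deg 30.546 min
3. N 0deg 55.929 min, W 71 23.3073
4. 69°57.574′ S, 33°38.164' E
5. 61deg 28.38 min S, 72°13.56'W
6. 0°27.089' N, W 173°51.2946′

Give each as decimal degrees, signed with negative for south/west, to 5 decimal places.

Point 1:
  Lat: 78 + 56.8683/60 = 78.947805
  hemisphere S, so the sign is −
  λ: 22.8′ = 0.380000°; total 0.380000
  E → positive
Point 2:
  Latitude: 24 + 51.118/60 = 24.851967
  S → negative
  Lon: 30.546′ = 0.509100°; total 0.509100
  W → negative
Point 3:
  φ: 55.929′ = 0.932150°; total 0.932150
  N → positive
  λ: 23.3073′ = 0.388455°; total 71.388455
  W ⇒ negate
Point 4:
  Lat: 69 + 57.574/60 = 69.959567
  S → negative
  λ: 38.164′ = 0.636067°; total 33.636067
  E ⇒ keep positive
Point 5:
  Lat: 28.38′ = 0.473000°; total 61.473000
  S → negative
  Longitude: 72 + 13.56/60 = 72.226000
  W → negative
Point 6:
  φ: 0 + 27.089/60 = 0.451483
  N ⇒ keep positive
  Longitude: 51.2946′ = 0.854910°; total 173.854910
  W ⇒ negate

1. -78.94781, 0.38000
2. -24.85197, -0.50910
3. 0.93215, -71.38846
4. -69.95957, 33.63607
5. -61.47300, -72.22600
6. 0.45148, -173.85491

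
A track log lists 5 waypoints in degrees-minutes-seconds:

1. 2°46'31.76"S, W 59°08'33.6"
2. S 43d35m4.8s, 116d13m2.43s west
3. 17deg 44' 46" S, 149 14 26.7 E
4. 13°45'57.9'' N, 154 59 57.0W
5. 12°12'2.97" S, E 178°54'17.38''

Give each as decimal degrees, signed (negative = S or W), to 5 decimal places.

Point 1:
  φ: 2 + 46/60 + 31.76/3600 = 2.775489
  hemisphere S, so the sign is −
  Lon: 8′ + 33.6″ = 8.56000′; 59 + 8.56000/60 = 59.142667
  W → negative
Point 2:
  φ: 43° + 35/60 + 4.8/3600 = 43 + 0.583333 + 0.001333 = 43.584667
  S ⇒ negate
  Longitude: 116° + 13/60 + 2.43/3600 = 116 + 0.216667 + 0.000675 = 116.217342
  W ⇒ negate
Point 3:
  Lat: 17° + 44/60 + 46/3600 = 17 + 0.733333 + 0.012778 = 17.746111
  S ⇒ negate
  Longitude: 14′ + 26.7″ = 14.44500′; 149 + 14.44500/60 = 149.240750
  E → positive
Point 4:
  Lat: 13 + 45/60 + 57.9/3600 = 13.766083
  N → positive
  λ: 154 + 59/60 + 57/3600 = 154.999167
  W ⇒ negate
Point 5:
  Latitude: 12° + 12/60 + 2.97/3600 = 12 + 0.200000 + 0.000825 = 12.200825
  S ⇒ negate
  Lon: 54′ + 17.38″ = 54.28967′; 178 + 54.28967/60 = 178.904828
  E ⇒ keep positive

1. -2.77549, -59.14267
2. -43.58467, -116.21734
3. -17.74611, 149.24075
4. 13.76608, -154.99917
5. -12.20083, 178.90483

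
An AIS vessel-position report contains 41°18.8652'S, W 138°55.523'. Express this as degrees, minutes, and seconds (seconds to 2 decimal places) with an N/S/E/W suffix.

Lat: fractional minutes 0.86520 × 60 = 51.9120″
Longitude: 55.52300′ → 55′ and 0.52300 × 60 = 31.3800″

41°18′51.91″ S, 138°55′31.38″ W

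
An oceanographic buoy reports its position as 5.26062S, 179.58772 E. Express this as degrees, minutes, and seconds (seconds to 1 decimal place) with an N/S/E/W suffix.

5°15′38.2″ S, 179°35′15.8″ E

Lat: 0.260620 × 60 = 15.63720′ → 15′, remainder × 60 = 38.232″
Longitude: 0.587720 × 60 = 35.26320′ → 35′, remainder × 60 = 15.792″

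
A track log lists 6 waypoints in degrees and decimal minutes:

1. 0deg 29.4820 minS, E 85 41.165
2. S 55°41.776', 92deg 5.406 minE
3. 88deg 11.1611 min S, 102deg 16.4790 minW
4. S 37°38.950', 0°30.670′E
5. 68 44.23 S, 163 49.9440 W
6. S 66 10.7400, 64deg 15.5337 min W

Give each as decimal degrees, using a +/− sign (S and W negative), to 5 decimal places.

Point 1:
  Latitude: 0 + 29.482/60 = 0.491367
  S ⇒ negate
  λ: 85 + 41.165/60 = 85.686083
  E → positive
Point 2:
  Latitude: 55 + 41.776/60 = 55.696267
  S → negative
  λ: 92 + 5.406/60 = 92.090100
  E → positive
Point 3:
  φ: 88 + 11.1611/60 = 88.186018
  S → negative
  Lon: 102 + 16.479/60 = 102.274650
  W → negative
Point 4:
  Lat: 38.95′ = 0.649167°; total 37.649167
  hemisphere S, so the sign is −
  Longitude: 0 + 30.67/60 = 0.511167
  E → positive
Point 5:
  Lat: 44.23′ = 0.737167°; total 68.737167
  S ⇒ negate
  λ: 49.944′ = 0.832400°; total 163.832400
  hemisphere W, so the sign is −
Point 6:
  φ: 10.74′ = 0.179000°; total 66.179000
  S ⇒ negate
  λ: 15.5337′ = 0.258895°; total 64.258895
  W → negative

1. -0.49137, 85.68608
2. -55.69627, 92.09010
3. -88.18602, -102.27465
4. -37.64917, 0.51117
5. -68.73717, -163.83240
6. -66.17900, -64.25890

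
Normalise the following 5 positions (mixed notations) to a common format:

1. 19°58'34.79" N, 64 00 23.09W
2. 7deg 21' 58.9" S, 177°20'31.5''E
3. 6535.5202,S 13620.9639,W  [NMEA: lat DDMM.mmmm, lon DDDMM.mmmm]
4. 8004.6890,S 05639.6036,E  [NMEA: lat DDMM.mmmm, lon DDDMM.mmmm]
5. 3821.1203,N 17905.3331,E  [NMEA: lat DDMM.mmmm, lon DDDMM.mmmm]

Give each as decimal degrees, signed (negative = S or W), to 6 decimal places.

1. 19.976331, -64.006414
2. -7.366361, 177.342083
3. -65.592003, -136.349398
4. -80.078150, 56.660060
5. 38.352005, 179.088885

Point 1:
  φ: 19 + 58/60 + 34.79/3600 = 19.9763306
  N ⇒ keep positive
  Longitude: 0′ + 23.09″ = 0.38483′; 64 + 0.38483/60 = 64.0064139
  W → negative
Point 2:
  Latitude: 7 + 21/60 + 58.9/3600 = 7.3663611
  S → negative
  λ: 20′ + 31.5″ = 20.52500′; 177 + 20.52500/60 = 177.3420833
  E ⇒ keep positive
Point 3:
  Latitude: degrees = first 2 digits = 65, minutes = 35.5202; 65 + 35.5202/60 = 65.5920033
  S → negative
  Longitude: degrees = first 3 digits = 136, minutes = 20.9639; 136 + 20.9639/60 = 136.3493983
  W → negative
Point 4:
  φ: split at 2 digits → 80° and 4.689′; 80 + 4.689/60 = 80.0781500
  S ⇒ negate
  Longitude: split at 3 digits → 056° and 39.6036′; 56 + 39.6036/60 = 56.6600600
  E → positive
Point 5:
  Latitude: degrees = first 2 digits = 38, minutes = 21.1203; 38 + 21.1203/60 = 38.3520050
  N ⇒ keep positive
  Lon: degrees = first 3 digits = 179, minutes = 5.3331; 179 + 5.3331/60 = 179.0888850
  E → positive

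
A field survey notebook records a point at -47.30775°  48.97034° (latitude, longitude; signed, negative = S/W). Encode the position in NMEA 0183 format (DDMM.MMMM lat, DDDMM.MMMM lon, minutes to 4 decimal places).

Latitude is negative → S; |value| = 47.307750
Latitude: minutes = (47.307750 − 47) × 60 = 18.465000
Lon: minutes = (48.970340 − 48) × 60 = 58.220400

4718.4650,S / 04858.2204,E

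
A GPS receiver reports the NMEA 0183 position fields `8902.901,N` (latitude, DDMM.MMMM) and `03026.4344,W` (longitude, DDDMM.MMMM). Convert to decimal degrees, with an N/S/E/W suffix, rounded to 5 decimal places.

89.04835° N, 30.44057° W

Lat: split at 2 digits → 89° and 2.901′; 89 + 2.901/60 = 89.048350
Lon: degrees = first 3 digits = 30, minutes = 26.4344; 30 + 26.4344/60 = 30.440573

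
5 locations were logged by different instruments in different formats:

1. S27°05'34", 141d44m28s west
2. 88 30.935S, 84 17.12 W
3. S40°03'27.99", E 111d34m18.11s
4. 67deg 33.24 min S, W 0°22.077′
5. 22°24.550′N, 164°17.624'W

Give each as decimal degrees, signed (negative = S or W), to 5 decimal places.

1. -27.09278, -141.74111
2. -88.51558, -84.28533
3. -40.05778, 111.57170
4. -67.55400, -0.36795
5. 22.40917, -164.29373

Point 1:
  φ: 5′ + 34″ = 5.56667′; 27 + 5.56667/60 = 27.092778
  S ⇒ negate
  Longitude: 141 + 44/60 + 28/3600 = 141.741111
  W → negative
Point 2:
  Lat: 30.935′ = 0.515583°; total 88.515583
  hemisphere S, so the sign is −
  Longitude: 17.12′ = 0.285333°; total 84.285333
  W ⇒ negate
Point 3:
  φ: 40° + 3/60 + 27.99/3600 = 40 + 0.050000 + 0.007775 = 40.057775
  S → negative
  Lon: 111° + 34/60 + 18.11/3600 = 111 + 0.566667 + 0.005031 = 111.571697
  E → positive
Point 4:
  Lat: 33.24′ = 0.554000°; total 67.554000
  hemisphere S, so the sign is −
  Longitude: 0 + 22.077/60 = 0.367950
  hemisphere W, so the sign is −
Point 5:
  Latitude: 22 + 24.55/60 = 22.409167
  N → positive
  Lon: 17.624′ = 0.293733°; total 164.293733
  W → negative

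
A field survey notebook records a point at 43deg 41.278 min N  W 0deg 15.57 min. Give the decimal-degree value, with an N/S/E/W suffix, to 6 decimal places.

43.687967° N, 0.259500° W

Latitude: 43 + 41.278/60 = 43.6879667
λ: 15.57′ = 0.259500°; total 0.2595000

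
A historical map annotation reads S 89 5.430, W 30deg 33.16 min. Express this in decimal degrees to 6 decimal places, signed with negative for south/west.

φ: 5.43′ = 0.090500°; total 89.0905000
S ⇒ negate
λ: 33.16′ = 0.552667°; total 30.5526667
W ⇒ negate

-89.090500, -30.552667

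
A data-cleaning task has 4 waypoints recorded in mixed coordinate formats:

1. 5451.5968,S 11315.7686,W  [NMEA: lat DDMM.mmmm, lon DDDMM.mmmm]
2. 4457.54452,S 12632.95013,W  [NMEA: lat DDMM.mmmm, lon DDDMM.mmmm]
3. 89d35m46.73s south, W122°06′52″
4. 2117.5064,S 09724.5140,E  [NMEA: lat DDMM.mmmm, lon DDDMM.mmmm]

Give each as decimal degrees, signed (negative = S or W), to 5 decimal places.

Point 1:
  Latitude: degrees = first 2 digits = 54, minutes = 51.5968; 54 + 51.5968/60 = 54.859947
  hemisphere S, so the sign is −
  Longitude: split at 3 digits → 113° and 15.7686′; 113 + 15.7686/60 = 113.262810
  W ⇒ negate
Point 2:
  φ: split at 2 digits → 44° and 57.54452′; 44 + 57.54452/60 = 44.959075
  hemisphere S, so the sign is −
  λ: degrees = first 3 digits = 126, minutes = 32.95013; 126 + 32.95013/60 = 126.549169
  W → negative
Point 3:
  Lat: 89° + 35/60 + 46.73/3600 = 89 + 0.583333 + 0.012981 = 89.596314
  S ⇒ negate
  λ: 122 + 6/60 + 52/3600 = 122.114444
  W ⇒ negate
Point 4:
  Latitude: degrees = first 2 digits = 21, minutes = 17.5064; 21 + 17.5064/60 = 21.291773
  S ⇒ negate
  λ: split at 3 digits → 097° and 24.514′; 97 + 24.514/60 = 97.408567
  E ⇒ keep positive

1. -54.85995, -113.26281
2. -44.95908, -126.54917
3. -89.59631, -122.11444
4. -21.29177, 97.40857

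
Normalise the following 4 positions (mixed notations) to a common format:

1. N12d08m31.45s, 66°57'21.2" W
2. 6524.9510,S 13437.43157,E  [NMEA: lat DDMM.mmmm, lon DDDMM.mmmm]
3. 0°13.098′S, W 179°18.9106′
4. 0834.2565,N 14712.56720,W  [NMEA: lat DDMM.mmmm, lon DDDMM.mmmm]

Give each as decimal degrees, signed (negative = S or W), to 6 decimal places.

1. 12.142069, -66.955889
2. -65.415850, 134.623860
3. -0.218300, -179.315177
4. 8.570942, -147.209453

Point 1:
  φ: 12° + 8/60 + 31.45/3600 = 12 + 0.133333 + 0.008736 = 12.1420694
  N ⇒ keep positive
  λ: 66° + 57/60 + 21.2/3600 = 66 + 0.950000 + 0.005889 = 66.9558889
  W ⇒ negate
Point 2:
  φ: split at 2 digits → 65° and 24.951′; 65 + 24.951/60 = 65.4158500
  S → negative
  Longitude: degrees = first 3 digits = 134, minutes = 37.43157; 134 + 37.43157/60 = 134.6238595
  E → positive
Point 3:
  Lat: 0 + 13.098/60 = 0.2183000
  S ⇒ negate
  λ: 179 + 18.9106/60 = 179.3151767
  W ⇒ negate
Point 4:
  φ: degrees = first 2 digits = 8, minutes = 34.2565; 8 + 34.2565/60 = 8.5709417
  N ⇒ keep positive
  Longitude: degrees = first 3 digits = 147, minutes = 12.5672; 147 + 12.5672/60 = 147.2094533
  W → negative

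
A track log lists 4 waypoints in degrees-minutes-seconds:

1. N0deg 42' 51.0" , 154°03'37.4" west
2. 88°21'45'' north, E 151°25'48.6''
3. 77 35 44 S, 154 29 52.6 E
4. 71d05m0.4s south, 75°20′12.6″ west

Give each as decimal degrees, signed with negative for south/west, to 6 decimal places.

1. 0.714167, -154.060389
2. 88.362500, 151.430167
3. -77.595556, 154.497944
4. -71.083444, -75.336833

Point 1:
  Latitude: 0° + 42/60 + 51/3600 = 0 + 0.700000 + 0.014167 = 0.7141667
  N → positive
  λ: 3′ + 37.4″ = 3.62333′; 154 + 3.62333/60 = 154.0603889
  W → negative
Point 2:
  Lat: 88° + 21/60 + 45/3600 = 88 + 0.350000 + 0.012500 = 88.3625000
  N ⇒ keep positive
  λ: 151 + 25/60 + 48.6/3600 = 151.4301667
  E ⇒ keep positive
Point 3:
  Latitude: 35′ + 44″ = 35.73333′; 77 + 35.73333/60 = 77.5955556
  S → negative
  Longitude: 154 + 29/60 + 52.6/3600 = 154.4979444
  E ⇒ keep positive
Point 4:
  Lat: 5′ + 0.4″ = 5.00667′; 71 + 5.00667/60 = 71.0834444
  S → negative
  λ: 20′ + 12.6″ = 20.21000′; 75 + 20.21000/60 = 75.3368333
  W ⇒ negate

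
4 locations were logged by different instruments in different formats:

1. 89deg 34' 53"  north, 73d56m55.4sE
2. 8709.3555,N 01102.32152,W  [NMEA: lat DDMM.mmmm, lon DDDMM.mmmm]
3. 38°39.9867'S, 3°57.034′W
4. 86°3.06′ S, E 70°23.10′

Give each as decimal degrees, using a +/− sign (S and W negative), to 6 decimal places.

1. 89.581389, 73.948722
2. 87.155925, -11.038692
3. -38.666445, -3.950567
4. -86.051000, 70.385000

Point 1:
  φ: 34′ + 53″ = 34.88333′; 89 + 34.88333/60 = 89.5813889
  N ⇒ keep positive
  λ: 73° + 56/60 + 55.4/3600 = 73 + 0.933333 + 0.015389 = 73.9487222
  E ⇒ keep positive
Point 2:
  Lat: split at 2 digits → 87° and 9.3555′; 87 + 9.3555/60 = 87.1559250
  N ⇒ keep positive
  λ: split at 3 digits → 011° and 2.32152′; 11 + 2.32152/60 = 11.0386920
  hemisphere W, so the sign is −
Point 3:
  Latitude: 39.9867′ = 0.666445°; total 38.6664450
  S → negative
  Longitude: 57.034′ = 0.950567°; total 3.9505667
  hemisphere W, so the sign is −
Point 4:
  Lat: 86 + 3.06/60 = 86.0510000
  S ⇒ negate
  Longitude: 23.1′ = 0.385000°; total 70.3850000
  E ⇒ keep positive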